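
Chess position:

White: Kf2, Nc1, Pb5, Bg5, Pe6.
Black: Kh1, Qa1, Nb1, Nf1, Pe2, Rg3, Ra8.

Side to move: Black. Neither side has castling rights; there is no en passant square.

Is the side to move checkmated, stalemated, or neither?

neither

Black to move; black king on h1.
In check: no.
Legal moves for Black include: Rh8, Rg8, Rf8+, Re8, Rd8, Rc8, Rb8, Ra7, Ra6, Ra5, Ra4, Raa3, Ra2, Rxg5, Rg4, Rh3, Rf3+, Re3, ... (list truncated; more exist).
Black has legal moves and is not in check → neither.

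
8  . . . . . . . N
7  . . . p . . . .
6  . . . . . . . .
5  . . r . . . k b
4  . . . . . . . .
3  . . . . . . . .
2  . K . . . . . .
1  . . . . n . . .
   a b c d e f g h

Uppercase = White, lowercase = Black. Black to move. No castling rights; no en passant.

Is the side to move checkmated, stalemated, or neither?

Black to move; black king on g5.
In check: no.
Legal moves for Black include: Be8, Bf7, Bg6, Bg4, Bf3, Be2, Bd1, Kh6, Kf6, Kf5, Kh4, Kg4, Kf4, Rc8, Rc7, Rc6, Rf5, Re5, ... (list truncated; more exist).
Black has legal moves and is not in check → neither.

neither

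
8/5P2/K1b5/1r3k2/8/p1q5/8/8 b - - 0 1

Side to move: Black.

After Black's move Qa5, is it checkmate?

After Qa5: white king on a6; in check: yes, from the black queen on a5.
King squares — a5: attacked by Rb5; b5: attacked by Qa5; b6: attacked by Qa5; a7: attacked by Qa5; b7: attacked by Rb5.
White has no legal moves → checkmate.

yes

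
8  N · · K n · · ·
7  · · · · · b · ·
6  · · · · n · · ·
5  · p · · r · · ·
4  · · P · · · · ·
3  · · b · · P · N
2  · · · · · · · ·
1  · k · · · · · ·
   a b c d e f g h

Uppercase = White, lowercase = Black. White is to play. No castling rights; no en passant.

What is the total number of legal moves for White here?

White to move; king on d8.
In check: yes, from the black knight on e6.
Legal moves: Kc8, Ke7, Kd7.
Count: 3.

3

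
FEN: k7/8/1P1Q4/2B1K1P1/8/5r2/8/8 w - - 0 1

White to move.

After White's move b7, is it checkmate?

no

After b7: black king on a8; in check: yes, from the white pawn on b7.
Black has 1 legal reply: Kxb7.
In check but a legal move exists → not checkmate.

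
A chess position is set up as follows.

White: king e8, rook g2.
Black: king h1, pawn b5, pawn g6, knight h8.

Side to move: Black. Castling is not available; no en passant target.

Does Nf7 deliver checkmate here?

After Nf7: white king on e8; in check: no.
White is not in check, so this cannot be checkmate.

no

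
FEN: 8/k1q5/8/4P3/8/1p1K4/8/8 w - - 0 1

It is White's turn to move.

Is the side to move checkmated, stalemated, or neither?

neither

White to move; white king on d3.
In check: no.
Legal moves for White: Ke4, Kd4, Ke3, Ke2, Kd2, e6.
White has 6 legal moves and is not in check → neither.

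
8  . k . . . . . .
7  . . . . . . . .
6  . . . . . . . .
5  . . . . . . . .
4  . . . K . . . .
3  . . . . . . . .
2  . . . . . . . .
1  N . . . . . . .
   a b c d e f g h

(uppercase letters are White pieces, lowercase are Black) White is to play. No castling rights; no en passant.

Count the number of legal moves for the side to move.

10

White to move; king on d4.
In check: no.
Legal moves: Ke5, Kd5, Kc5, Ke4, Kc4, Ke3, Kd3, Kc3, Nb3, Nc2.
Count: 10.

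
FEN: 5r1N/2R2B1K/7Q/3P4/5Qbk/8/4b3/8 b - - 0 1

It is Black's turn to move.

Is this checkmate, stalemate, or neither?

checkmate

Black to move; black king on h4.
In check: yes, from the white queen on h6.
King squares — g3: attacked by Qf4; h3: attacked by Qh6; g4: own bishop; g5: attacked by Qf4; h5: attacked by Qh6.
Legal moves for Black: none.
In check with no legal moves → checkmate.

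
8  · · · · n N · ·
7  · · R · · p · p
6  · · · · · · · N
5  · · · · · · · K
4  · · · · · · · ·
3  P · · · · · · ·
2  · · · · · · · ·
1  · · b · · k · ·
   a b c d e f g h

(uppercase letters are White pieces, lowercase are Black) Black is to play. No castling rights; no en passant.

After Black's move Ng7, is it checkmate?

no

After Ng7: white king on h5; in check: yes, from the black knight on g7.
White has 2 legal replies: Kh4, Kg4.
In check but a legal move exists → not checkmate.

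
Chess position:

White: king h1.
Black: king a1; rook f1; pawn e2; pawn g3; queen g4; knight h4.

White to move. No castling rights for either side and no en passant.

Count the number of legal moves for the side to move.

0

White to move; king on h1.
In check: yes, from the black rook on f1.
Legal moves: none.
Count: 0.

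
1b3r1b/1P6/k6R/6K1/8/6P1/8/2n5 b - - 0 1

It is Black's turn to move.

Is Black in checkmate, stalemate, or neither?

Black to move; black king on a6.
In check: yes, from the white rook on h6.
Legal moves for Black: Kxb7, Ka7, Kb5, Ka5, Bf6+, Rf6, Bd6.
Black is in check but has 7 legal moves → neither.

neither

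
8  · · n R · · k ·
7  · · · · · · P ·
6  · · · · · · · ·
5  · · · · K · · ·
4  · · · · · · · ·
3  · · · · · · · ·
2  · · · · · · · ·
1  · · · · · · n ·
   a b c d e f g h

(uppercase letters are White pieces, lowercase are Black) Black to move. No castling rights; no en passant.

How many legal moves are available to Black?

Black to move; king on g8.
In check: yes, from the white rook on d8.
Legal moves: Kh7, Kxg7, Kf7.
Count: 3.

3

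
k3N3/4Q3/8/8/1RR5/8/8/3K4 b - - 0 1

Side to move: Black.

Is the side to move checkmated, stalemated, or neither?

stalemate

Black to move; black king on a8.
In check: no.
King squares — a7: attacked by Qe7; b7: attacked by Rb4; b8: attacked by Rb4.
Legal moves for Black: none.
Not in check and no legal moves → stalemate.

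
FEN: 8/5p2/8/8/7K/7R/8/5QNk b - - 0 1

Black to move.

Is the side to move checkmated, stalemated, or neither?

checkmate

Black to move; black king on h1.
In check: yes, from the white rook on h3.
King squares — g1: attacked by Qf1; g2: attacked by Qf1; h2: attacked by Rh3.
Legal moves for Black: none.
In check with no legal moves → checkmate.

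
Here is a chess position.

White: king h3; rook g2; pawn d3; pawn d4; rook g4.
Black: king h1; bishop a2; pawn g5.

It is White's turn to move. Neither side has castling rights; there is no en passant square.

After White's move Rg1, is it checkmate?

yes

After Rg1: black king on h1; in check: yes, from the white rook on g1.
King squares — g1: attacked by Rg4; g2: attacked by Rg1; h2: attacked by Kh3.
Black has no legal moves → checkmate.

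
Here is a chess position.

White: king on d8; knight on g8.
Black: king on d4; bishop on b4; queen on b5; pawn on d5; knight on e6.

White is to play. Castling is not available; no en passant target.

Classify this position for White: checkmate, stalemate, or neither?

neither

White to move; white king on d8.
In check: yes, from the black knight on e6.
King squares — c7: attacked by Ne6; d7: attacked by Qb5; e7: attacked by Bb4; c8: available; e8: attacked by Qb5.
Legal moves for White: Kc8.
White is in check but has 1 legal move → neither.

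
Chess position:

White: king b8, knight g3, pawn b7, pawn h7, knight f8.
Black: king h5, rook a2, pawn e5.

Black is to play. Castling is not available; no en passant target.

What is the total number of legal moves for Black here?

4

Black to move; king on h5.
In check: yes, from the white knight on g3.
Legal moves: Kh6, Kg5, Kh4, Kg4.
Count: 4.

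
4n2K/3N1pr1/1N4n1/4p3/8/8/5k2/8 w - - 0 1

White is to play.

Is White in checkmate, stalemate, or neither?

White to move; white king on h8.
In check: yes, from the black knight on g6.
King squares — g7: attacked by Ne8; h7: attacked by Rg7; g8: attacked by Rg7.
Legal moves for White: none.
In check with no legal moves → checkmate.

checkmate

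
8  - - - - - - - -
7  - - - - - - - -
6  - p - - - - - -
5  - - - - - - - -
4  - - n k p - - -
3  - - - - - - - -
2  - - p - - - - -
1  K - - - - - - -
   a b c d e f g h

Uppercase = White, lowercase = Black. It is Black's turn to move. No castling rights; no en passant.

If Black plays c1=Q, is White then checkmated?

no

After c1=Q: white king on a1; in check: yes, from the black queen on c1.
White has 1 legal reply: Ka2.
In check but a legal move exists → not checkmate.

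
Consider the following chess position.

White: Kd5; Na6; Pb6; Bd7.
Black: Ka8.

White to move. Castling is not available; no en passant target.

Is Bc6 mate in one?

yes

After Bc6: black king on a8; in check: yes, from the white bishop on c6.
King squares — a7: attacked by Pb6; b7: attacked by Bc6; b8: attacked by Na6.
Black has no legal moves → checkmate.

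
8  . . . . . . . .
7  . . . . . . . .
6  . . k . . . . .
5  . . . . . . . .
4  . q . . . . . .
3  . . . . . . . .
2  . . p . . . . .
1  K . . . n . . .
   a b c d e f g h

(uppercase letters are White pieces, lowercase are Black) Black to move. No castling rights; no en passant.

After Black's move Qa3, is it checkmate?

After Qa3: white king on a1; in check: yes, from the black queen on a3.
King squares — b1: attacked by Pc2; a2: attacked by Qa3; b2: attacked by Qa3.
White has no legal moves → checkmate.

yes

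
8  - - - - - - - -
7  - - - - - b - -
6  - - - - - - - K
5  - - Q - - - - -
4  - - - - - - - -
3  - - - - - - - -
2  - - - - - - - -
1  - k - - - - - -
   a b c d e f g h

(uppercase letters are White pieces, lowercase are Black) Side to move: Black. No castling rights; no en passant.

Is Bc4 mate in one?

After Bc4: white king on h6; in check: no.
White is not in check, so this cannot be checkmate.

no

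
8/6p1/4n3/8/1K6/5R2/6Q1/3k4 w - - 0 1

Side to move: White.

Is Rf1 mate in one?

After Rf1: black king on d1; in check: yes, from the white rook on f1.
King squares — c1: attacked by Rf1; e1: attacked by Rf1; c2: attacked by Qg2; d2: attacked by Qg2; e2: attacked by Qg2.
Black has no legal moves → checkmate.

yes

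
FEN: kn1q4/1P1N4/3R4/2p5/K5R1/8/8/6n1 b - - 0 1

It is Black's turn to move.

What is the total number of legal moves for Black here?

Black to move; king on a8.
In check: yes, from the white pawn on b7.
Legal moves: Kxb7, Ka7.
Count: 2.

2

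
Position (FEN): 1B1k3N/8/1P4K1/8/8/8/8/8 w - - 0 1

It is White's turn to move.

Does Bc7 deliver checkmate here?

no

After Bc7: black king on d8; in check: yes, from the white bishop on c7.
Black has 4 legal replies: Ke8, Kc8, Ke7, Kd7.
In check but a legal move exists → not checkmate.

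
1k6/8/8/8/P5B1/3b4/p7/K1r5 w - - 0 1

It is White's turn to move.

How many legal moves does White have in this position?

White to move; king on a1.
In check: yes, from the black rook on c1.
Legal moves: Kb2, Kxa2.
Count: 2.

2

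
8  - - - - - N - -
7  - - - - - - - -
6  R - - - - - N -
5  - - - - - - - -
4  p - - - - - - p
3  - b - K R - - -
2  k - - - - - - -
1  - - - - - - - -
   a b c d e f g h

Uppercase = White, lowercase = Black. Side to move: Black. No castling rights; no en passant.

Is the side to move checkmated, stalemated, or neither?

neither

Black to move; black king on a2.
In check: no.
Legal moves for Black: Bg8, Bf7, Be6, Bd5, Bc4+, Bc2+, Bd1, Ka3, Kb2, Kb1, Ka1, h3, a3.
Black has 13 legal moves and is not in check → neither.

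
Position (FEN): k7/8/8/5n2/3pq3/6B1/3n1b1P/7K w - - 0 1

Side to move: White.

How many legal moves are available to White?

0

White to move; king on h1.
In check: yes, from the black queen on e4.
Legal moves: none.
Count: 0.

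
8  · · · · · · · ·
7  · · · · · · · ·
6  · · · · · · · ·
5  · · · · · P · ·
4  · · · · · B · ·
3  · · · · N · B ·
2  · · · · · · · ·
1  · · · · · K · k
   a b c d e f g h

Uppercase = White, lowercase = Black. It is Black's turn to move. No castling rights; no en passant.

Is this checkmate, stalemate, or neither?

stalemate

Black to move; black king on h1.
In check: no.
King squares — g1: attacked by Kf1; g2: attacked by Kf1; h2: attacked by Bg3.
Legal moves for Black: none.
Not in check and no legal moves → stalemate.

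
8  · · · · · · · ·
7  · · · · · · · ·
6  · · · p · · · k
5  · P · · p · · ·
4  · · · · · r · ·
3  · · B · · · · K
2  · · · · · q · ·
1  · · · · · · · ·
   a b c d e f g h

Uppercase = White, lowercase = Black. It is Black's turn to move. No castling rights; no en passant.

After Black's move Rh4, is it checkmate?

yes

After Rh4: white king on h3; in check: yes, from the black rook on h4.
King squares — g2: attacked by Qf2; h2: attacked by Qf2; g3: attacked by Qf2; g4: attacked by Rh4; h4: attacked by Qf2.
White has no legal moves → checkmate.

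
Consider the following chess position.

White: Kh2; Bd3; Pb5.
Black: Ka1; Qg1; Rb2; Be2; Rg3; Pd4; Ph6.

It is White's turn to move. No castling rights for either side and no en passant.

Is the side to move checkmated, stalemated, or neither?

checkmate

White to move; white king on h2.
In check: yes, from the black queen on g1.
King squares — g1: attacked by Rg3; h1: attacked by Qg1; g2: attacked by Qg1; g3: attacked by Qg1; h3: attacked by Rg3.
Legal moves for White: none.
In check with no legal moves → checkmate.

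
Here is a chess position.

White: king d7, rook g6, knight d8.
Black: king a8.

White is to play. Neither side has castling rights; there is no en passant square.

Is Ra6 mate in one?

no

After Ra6: black king on a8; in check: yes, from the white rook on a6.
Black has 1 legal reply: Kb8.
In check but a legal move exists → not checkmate.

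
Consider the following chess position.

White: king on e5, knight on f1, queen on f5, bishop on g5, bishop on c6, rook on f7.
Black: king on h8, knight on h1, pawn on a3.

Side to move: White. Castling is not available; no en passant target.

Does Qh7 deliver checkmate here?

yes

After Qh7: black king on h8; in check: yes, from the white queen on h7.
King squares — g7: attacked by Rf7; h7: attacked by Rf7; g8: attacked by Qh7.
Black has no legal moves → checkmate.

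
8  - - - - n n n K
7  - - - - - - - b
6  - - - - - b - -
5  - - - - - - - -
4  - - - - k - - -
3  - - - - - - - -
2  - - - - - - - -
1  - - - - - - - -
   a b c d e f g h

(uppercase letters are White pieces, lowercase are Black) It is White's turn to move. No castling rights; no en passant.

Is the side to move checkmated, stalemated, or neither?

checkmate

White to move; white king on h8.
In check: yes, from the black bishop on f6.
King squares — g7: attacked by Bf6; h7: attacked by Nf8; g8: attacked by Bh7.
Legal moves for White: none.
In check with no legal moves → checkmate.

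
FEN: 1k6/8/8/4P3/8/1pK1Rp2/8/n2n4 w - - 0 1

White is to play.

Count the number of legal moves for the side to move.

White to move; king on c3.
In check: yes, from the black knight on d1.
Legal moves: Kd4, Kc4, Kb4, Kd3, Kd2.
Count: 5.

5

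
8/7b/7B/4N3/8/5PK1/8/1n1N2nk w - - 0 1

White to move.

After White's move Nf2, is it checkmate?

yes

After Nf2: black king on h1; in check: yes, from the white knight on f2.
King squares — g1: own knight; g2: attacked by Kg3; h2: attacked by Kg3.
Black has no legal moves → checkmate.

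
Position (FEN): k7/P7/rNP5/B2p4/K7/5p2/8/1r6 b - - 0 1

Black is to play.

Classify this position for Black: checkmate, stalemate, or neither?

neither

Black to move; black king on a8.
In check: yes, from the white knight on b6.
Legal moves for Black: Kxa7, Raxb6, Rbxb6.
Black is in check but has 3 legal moves → neither.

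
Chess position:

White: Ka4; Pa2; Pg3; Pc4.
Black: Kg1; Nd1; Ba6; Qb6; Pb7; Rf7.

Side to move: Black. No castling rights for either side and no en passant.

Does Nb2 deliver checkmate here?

no

After Nb2: white king on a4; in check: yes, from the black knight on b2.
White has 1 legal reply: Ka3.
In check but a legal move exists → not checkmate.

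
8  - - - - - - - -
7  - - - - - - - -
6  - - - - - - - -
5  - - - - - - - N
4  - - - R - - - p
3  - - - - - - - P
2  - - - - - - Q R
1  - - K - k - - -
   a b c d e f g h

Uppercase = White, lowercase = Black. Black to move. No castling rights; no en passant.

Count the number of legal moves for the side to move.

0

Black to move; king on e1.
In check: no.
Legal moves: none.
Count: 0.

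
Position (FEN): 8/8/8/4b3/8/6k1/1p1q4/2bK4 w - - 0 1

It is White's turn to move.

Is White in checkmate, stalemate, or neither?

White to move; white king on d1.
In check: yes, from the black queen on d2.
King squares — c1: attacked by Pb2; e1: attacked by Qd2; c2: attacked by Qd2; d2: attacked by Bc1; e2: attacked by Qd2.
Legal moves for White: none.
In check with no legal moves → checkmate.

checkmate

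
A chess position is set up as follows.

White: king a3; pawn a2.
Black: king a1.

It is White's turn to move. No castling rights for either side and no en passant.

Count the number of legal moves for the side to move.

White to move; king on a3.
In check: no.
Legal moves: Kb4, Ka4, Kb3.
Count: 3.

3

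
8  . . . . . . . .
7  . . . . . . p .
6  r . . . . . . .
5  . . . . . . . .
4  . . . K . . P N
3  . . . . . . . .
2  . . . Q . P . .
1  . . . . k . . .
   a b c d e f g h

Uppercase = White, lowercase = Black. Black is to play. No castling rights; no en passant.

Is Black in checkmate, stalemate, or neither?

neither

Black to move; black king on e1.
In check: yes, from the white queen on d2.
King squares — d1: attacked by Qd2; f1: available; d2: available; e2: attacked by Qd2; f2: attacked by Qd2.
Legal moves for Black: Kxd2, Kf1.
Black is in check but has 2 legal moves → neither.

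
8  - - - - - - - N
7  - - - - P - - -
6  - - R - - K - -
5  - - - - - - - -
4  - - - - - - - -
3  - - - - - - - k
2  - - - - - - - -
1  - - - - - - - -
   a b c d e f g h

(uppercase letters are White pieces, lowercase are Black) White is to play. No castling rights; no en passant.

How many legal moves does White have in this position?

24

White to move; king on f6.
In check: no.
Legal moves: Nf7, Ng6, Kg7, Kf7, Kg6, Ke6, Kg5, Kf5, Ke5, Rc8, Rc7, Re6, Rd6, Rb6, Ra6, Rc5, Rc4, Rc3+, Rc2, Rc1, e8=Q, e8=R, e8=B, e8=N.
Count: 24.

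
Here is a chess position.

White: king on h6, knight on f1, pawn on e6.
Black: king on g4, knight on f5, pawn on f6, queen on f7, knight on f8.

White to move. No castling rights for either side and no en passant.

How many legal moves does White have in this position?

0

White to move; king on h6.
In check: yes, from the black knight on f5.
Legal moves: none.
Count: 0.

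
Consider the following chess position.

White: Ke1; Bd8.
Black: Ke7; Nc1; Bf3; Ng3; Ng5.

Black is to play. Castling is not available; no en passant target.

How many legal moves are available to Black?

7

Black to move; king on e7.
In check: yes, from the white bishop on d8.
Legal moves: Kf8, Ke8, Kxd8, Kf7, Kd7, Ke6, Kd6.
Count: 7.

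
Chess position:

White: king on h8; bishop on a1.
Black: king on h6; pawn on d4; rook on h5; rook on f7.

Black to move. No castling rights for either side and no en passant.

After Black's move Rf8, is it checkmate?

yes

After Rf8: white king on h8; in check: yes, from the black rook on f8.
King squares — g7: attacked by Kh6; h7: attacked by Kh6; g8: attacked by Rf8.
White has no legal moves → checkmate.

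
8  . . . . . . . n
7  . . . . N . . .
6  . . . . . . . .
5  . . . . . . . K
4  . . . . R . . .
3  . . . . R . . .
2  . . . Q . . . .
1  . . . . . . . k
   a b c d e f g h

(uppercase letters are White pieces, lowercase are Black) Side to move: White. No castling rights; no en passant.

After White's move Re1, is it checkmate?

After Re1: black king on h1; in check: yes, from the white rook on e1.
King squares — g1: attacked by Re1; g2: attacked by Qd2; h2: attacked by Qd2.
Black has no legal moves → checkmate.

yes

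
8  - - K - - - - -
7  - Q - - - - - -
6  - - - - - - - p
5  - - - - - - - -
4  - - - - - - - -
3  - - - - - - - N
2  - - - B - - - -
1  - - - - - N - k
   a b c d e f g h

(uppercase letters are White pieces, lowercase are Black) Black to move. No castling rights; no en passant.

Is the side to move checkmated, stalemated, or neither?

Black to move; black king on h1.
In check: yes, from the white queen on b7.
King squares — g1: attacked by Nh3; g2: attacked by Qb7; h2: attacked by Nf1.
Legal moves for Black: none.
In check with no legal moves → checkmate.

checkmate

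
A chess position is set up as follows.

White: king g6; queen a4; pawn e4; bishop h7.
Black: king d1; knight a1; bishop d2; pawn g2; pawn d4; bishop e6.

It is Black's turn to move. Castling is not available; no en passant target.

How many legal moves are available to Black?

6

Black to move; king on d1.
In check: yes, from the white queen on a4.
Legal moves: Ke2, Ke1, Kc1, Bb3, Nb3, Nc2.
Count: 6.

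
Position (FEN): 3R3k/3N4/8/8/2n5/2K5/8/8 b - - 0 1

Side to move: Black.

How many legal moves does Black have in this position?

Black to move; king on h8.
In check: yes, from the white rook on d8.
Legal moves: Kh7, Kg7.
Count: 2.

2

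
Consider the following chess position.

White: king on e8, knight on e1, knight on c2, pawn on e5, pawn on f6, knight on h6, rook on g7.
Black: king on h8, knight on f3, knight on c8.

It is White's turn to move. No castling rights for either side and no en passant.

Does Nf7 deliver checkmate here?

After Nf7: black king on h8; in check: yes, from the white knight on f7.
King squares — g7: attacked by Pf6; h7: attacked by Rg7; g8: attacked by Rg7.
Black has no legal moves → checkmate.

yes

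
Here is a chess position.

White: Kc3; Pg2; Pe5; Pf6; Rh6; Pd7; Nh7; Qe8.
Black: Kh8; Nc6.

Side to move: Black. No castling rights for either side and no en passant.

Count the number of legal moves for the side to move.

0

Black to move; king on h8.
In check: yes, from the white queen on e8.
Legal moves: none.
Count: 0.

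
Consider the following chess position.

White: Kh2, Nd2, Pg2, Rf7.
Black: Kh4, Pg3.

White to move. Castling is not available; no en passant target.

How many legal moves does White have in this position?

White to move; king on h2.
In check: yes, from the black pawn on g3.
Legal moves: Kh1, Kg1.
Count: 2.

2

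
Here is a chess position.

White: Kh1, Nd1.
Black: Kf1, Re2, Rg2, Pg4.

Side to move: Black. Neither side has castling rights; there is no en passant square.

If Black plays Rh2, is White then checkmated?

yes

After Rh2: white king on h1; in check: yes, from the black rook on h2.
King squares — g1: attacked by Kf1; g2: attacked by Kf1; h2: attacked by Re2.
White has no legal moves → checkmate.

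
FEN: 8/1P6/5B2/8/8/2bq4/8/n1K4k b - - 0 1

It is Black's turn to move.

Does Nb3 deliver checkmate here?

yes

After Nb3: white king on c1; in check: yes, from the black knight on b3.
King squares — b1: attacked by Qd3; d1: attacked by Qd3; b2: attacked by Bc3; c2: attacked by Qd3; d2: attacked by Nb3.
White has no legal moves → checkmate.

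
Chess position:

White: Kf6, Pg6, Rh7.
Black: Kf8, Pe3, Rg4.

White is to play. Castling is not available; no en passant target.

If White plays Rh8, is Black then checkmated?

yes

After Rh8: black king on f8; in check: yes, from the white rook on h8.
King squares — e7: attacked by Kf6; f7: attacked by Kf6; g7: attacked by Kf6; e8: attacked by Rh8; g8: attacked by Rh8.
Black has no legal moves → checkmate.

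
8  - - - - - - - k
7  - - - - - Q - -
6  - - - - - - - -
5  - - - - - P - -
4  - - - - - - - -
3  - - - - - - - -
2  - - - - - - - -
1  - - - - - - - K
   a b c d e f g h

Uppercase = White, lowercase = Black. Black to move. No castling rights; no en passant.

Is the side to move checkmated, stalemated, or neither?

stalemate

Black to move; black king on h8.
In check: no.
King squares — g7: attacked by Qf7; h7: attacked by Qf7; g8: attacked by Qf7.
Legal moves for Black: none.
Not in check and no legal moves → stalemate.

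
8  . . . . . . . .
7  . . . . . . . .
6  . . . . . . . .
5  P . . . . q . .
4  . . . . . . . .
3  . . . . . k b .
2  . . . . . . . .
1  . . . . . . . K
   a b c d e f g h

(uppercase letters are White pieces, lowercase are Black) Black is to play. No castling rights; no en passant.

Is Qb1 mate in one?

yes

After Qb1: white king on h1; in check: yes, from the black queen on b1.
King squares — g1: attacked by Qb1; g2: attacked by Kf3; h2: attacked by Bg3.
White has no legal moves → checkmate.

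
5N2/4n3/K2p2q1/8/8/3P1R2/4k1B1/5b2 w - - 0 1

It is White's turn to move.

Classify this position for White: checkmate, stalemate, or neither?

neither

White to move; white king on a6.
In check: no.
Legal moves for White include: Nh7, Nd7, Nxg6, Ne6, Kb7, Ka7, Kb6, Kb5, Ka5, Rf7, Rf6, Rf5, Rf4, Rh3, Rg3, Re3+, Rf2+, Rxf1, ... (list truncated; more exist).
White has legal moves and is not in check → neither.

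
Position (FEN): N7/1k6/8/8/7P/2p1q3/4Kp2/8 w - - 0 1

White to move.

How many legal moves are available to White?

White to move; king on e2.
In check: yes, from the black queen on e3.
Legal moves: Kxe3, Kf1, Kd1.
Count: 3.

3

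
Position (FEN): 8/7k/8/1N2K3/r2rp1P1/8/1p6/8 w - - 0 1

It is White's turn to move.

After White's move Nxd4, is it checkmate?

no

After Nxd4: black king on h7; in check: no.
Black is not in check, so this cannot be checkmate.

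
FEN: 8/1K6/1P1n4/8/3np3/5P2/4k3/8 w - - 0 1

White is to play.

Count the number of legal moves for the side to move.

5

White to move; king on b7.
In check: yes, from the black knight on d6.
Legal moves: Kb8, Ka8, Kc7, Ka7, Ka6.
Count: 5.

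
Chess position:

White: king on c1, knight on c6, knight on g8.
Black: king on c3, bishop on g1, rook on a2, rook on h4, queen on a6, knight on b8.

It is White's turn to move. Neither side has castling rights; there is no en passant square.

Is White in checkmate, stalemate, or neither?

neither

White to move; white king on c1.
In check: no.
Legal moves for White: Nge7, Nh6, Nf6, Nd8, Nxb8, Nce7, Na7, Ne5, Na5, Nd4, Nb4, Kd1, Kb1.
White has 13 legal moves and is not in check → neither.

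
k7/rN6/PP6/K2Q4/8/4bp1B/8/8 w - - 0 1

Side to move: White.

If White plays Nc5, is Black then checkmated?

no

After Nc5: black king on a8; in check: yes, from the white queen on d5.
Black has 2 legal replies: Kb8, Rb7.
In check but a legal move exists → not checkmate.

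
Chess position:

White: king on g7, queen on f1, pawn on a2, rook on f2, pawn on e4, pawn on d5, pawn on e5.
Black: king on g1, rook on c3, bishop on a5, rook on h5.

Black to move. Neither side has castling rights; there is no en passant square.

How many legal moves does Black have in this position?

Black to move; king on g1.
In check: yes, from the white queen on f1.
Legal moves: none.
Count: 0.

0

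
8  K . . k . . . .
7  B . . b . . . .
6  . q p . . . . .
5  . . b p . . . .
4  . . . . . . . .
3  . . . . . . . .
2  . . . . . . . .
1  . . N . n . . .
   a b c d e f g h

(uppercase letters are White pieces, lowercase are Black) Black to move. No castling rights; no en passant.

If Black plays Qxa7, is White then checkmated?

After Qxa7: white king on a8; in check: yes, from the black queen on a7.
King squares — a7: attacked by Bc5; b7: attacked by Qa7; b8: attacked by Qa7.
White has no legal moves → checkmate.

yes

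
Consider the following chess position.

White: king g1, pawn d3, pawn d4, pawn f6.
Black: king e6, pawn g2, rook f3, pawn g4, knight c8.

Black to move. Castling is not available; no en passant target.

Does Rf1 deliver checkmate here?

After Rf1: white king on g1; in check: yes, from the black rook on f1.
White has 2 legal replies: Kh2, Kxg2.
In check but a legal move exists → not checkmate.

no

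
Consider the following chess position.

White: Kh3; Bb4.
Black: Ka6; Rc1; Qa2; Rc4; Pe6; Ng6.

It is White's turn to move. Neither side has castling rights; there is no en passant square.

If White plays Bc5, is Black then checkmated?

After Bc5: black king on a6; in check: no.
Black is not in check, so this cannot be checkmate.

no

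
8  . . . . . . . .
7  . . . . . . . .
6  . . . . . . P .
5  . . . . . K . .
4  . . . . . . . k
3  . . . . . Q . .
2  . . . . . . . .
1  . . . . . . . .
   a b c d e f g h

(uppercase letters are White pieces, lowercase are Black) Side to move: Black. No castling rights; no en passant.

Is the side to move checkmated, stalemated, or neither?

stalemate

Black to move; black king on h4.
In check: no.
King squares — g3: attacked by Qf3; h3: attacked by Qf3; g4: attacked by Qf3; g5: attacked by Kf5; h5: attacked by Qf3.
Legal moves for Black: none.
Not in check and no legal moves → stalemate.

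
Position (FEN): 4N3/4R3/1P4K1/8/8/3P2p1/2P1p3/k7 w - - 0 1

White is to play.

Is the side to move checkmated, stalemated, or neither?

neither

White to move; white king on g6.
In check: no.
Legal moves for White include: Ng7, Nc7, Nf6, Nd6, Rh7, Rg7, Rf7, Rd7, Rc7, Rb7, Ra7+, Re6, Re5, Re4, Re3, Rxe2, Kh7, Kg7, ... (list truncated; more exist).
White has legal moves and is not in check → neither.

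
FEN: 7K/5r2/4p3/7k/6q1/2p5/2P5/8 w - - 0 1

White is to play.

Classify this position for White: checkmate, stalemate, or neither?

White to move; white king on h8.
In check: no.
King squares — g7: attacked by Qg4; h7: attacked by Rf7; g8: attacked by Qg4.
Legal moves for White: none.
Not in check and no legal moves → stalemate.

stalemate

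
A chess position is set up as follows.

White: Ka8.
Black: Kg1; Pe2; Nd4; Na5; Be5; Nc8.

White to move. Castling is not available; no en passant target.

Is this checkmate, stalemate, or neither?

stalemate

White to move; white king on a8.
In check: no.
King squares — a7: attacked by Nc8; b7: attacked by Na5; b8: attacked by Be5.
Legal moves for White: none.
Not in check and no legal moves → stalemate.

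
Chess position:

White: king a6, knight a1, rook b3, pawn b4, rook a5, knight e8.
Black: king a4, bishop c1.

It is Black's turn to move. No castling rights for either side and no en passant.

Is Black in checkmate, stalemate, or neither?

checkmate

Black to move; black king on a4.
In check: yes, from the white rook on a5.
King squares — a3: attacked by Rb3; b3: attacked by Na1; b4: attacked by Rb3; a5: attacked by Pb4; b5: attacked by Ra5.
Legal moves for Black: none.
In check with no legal moves → checkmate.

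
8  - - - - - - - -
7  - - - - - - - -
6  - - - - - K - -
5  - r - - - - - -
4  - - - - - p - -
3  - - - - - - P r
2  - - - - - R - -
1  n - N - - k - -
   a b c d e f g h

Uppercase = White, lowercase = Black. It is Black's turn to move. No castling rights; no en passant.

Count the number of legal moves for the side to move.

3

Black to move; king on f1.
In check: yes, from the white rook on f2.
Legal moves: Kxf2, Kg1, Ke1.
Count: 3.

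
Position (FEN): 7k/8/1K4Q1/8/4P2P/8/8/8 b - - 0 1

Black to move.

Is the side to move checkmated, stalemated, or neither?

stalemate

Black to move; black king on h8.
In check: no.
King squares — g7: attacked by Qg6; h7: attacked by Qg6; g8: attacked by Qg6.
Legal moves for Black: none.
Not in check and no legal moves → stalemate.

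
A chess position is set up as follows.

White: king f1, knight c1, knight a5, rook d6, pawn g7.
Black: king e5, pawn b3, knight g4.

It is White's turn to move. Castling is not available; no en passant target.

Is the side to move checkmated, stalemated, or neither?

neither

White to move; white king on f1.
In check: no.
Legal moves for White include: Rd8, Rd7, Rh6, Rg6, Rf6, Re6+, Rc6, Rb6, Ra6, Rd5+, Rd4, Rd3, Rd2, Rd1, Nb7, Nc6+, Nc4+, Naxb3, ... (list truncated; more exist).
White has legal moves and is not in check → neither.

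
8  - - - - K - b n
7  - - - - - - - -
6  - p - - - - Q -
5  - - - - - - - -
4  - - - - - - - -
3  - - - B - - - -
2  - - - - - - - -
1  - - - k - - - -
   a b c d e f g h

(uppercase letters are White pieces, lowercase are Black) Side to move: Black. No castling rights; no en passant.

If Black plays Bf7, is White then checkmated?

After Bf7: white king on e8; in check: yes, from the black bishop on f7.
White has 5 legal replies: Kf8, Kd8, Ke7, Kd7, Qxf7.
In check but a legal move exists → not checkmate.

no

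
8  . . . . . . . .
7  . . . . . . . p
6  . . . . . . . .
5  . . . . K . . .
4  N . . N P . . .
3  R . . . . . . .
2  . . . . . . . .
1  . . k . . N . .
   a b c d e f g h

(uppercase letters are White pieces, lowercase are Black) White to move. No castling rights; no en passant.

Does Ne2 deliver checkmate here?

After Ne2: black king on c1; in check: yes, from the white knight on e2.
Black has 3 legal replies: Kc2, Kd1, Kb1.
In check but a legal move exists → not checkmate.

no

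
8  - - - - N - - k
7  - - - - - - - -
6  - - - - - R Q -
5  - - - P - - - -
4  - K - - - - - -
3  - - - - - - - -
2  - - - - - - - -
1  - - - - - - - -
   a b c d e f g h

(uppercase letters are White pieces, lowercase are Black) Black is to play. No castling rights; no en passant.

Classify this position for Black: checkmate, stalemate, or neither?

stalemate

Black to move; black king on h8.
In check: no.
King squares — g7: attacked by Qg6; h7: attacked by Qg6; g8: attacked by Qg6.
Legal moves for Black: none.
Not in check and no legal moves → stalemate.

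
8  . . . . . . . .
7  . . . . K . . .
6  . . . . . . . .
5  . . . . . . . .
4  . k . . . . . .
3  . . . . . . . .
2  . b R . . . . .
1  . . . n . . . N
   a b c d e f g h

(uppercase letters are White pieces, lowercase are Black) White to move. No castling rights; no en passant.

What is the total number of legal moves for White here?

22

White to move; king on e7.
In check: no.
Legal moves: Kf8, Ke8, Kd8, Kf7, Kd7, Ke6, Kd6, Rc8, Rc7, Rc6, Rc5, Rc4+, Rc3, Rh2, Rg2, Rf2, Re2, Rd2, Rxb2+, Rc1, Ng3, Nf2.
Count: 22.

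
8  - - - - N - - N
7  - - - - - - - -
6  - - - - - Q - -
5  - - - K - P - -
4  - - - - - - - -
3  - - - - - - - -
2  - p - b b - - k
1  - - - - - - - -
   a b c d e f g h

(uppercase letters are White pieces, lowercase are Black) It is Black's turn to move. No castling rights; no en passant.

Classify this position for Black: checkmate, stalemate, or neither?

Black to move; black king on h2.
In check: no.
Legal moves for Black include: Kh3, Kg3, Kg2, Kh1, Kg1, Ba6, Bh5, Bb5, Bg4, Bc4+, Bf3+, Bd3, Bf1, Bd1, Bh6, Bg5, Ba5, Bf4, ... (list truncated; more exist).
Black has legal moves and is not in check → neither.

neither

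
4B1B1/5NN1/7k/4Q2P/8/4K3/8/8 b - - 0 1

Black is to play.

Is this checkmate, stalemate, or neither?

Black to move; black king on h6.
In check: yes, from the white knight on f7.
King squares — g5: attacked by Qe5; h5: attacked by Qe5; g6: attacked by Ph5; g7: attacked by Qe5; h7: attacked by Bg8.
Legal moves for Black: none.
In check with no legal moves → checkmate.

checkmate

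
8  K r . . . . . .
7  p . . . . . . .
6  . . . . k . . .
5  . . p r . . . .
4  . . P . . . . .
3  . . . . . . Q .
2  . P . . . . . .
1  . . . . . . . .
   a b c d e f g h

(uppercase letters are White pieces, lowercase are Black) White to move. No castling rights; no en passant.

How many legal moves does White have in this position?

3

White to move; king on a8.
In check: yes, from the black rook on b8.
Legal moves: Kxb8, Kxa7, Qxb8.
Count: 3.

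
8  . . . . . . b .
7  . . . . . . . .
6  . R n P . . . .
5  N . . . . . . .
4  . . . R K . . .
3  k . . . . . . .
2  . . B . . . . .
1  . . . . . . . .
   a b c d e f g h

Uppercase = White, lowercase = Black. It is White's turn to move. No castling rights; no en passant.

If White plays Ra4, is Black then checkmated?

After Ra4: black king on a3; in check: yes, from the white rook on a4.
King squares — a2: attacked by Ra4; b2: attacked by Rb6; b3: attacked by Bc2; a4: attacked by Bc2; b4: attacked by Ra4.
Black has no legal moves → checkmate.

yes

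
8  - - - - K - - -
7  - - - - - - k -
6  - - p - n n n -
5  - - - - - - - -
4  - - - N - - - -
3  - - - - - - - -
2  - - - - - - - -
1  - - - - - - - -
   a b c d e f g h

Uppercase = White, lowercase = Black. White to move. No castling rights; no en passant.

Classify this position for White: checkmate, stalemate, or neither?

White to move; white king on e8.
In check: yes, from the black knight on f6.
King squares — d7: attacked by Nf6; e7: attacked by Ng6; f7: attacked by Kg7; d8: attacked by Ne6; f8: attacked by Ne6.
Legal moves for White: none.
In check with no legal moves → checkmate.

checkmate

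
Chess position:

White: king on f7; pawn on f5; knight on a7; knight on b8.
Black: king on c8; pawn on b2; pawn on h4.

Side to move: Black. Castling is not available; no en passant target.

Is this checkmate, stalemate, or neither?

Black to move; black king on c8.
In check: yes, from the white knight on a7.
King squares — b7: available; c7: available; d7: attacked by Nb8; b8: available; d8: available.
Legal moves for Black: Kd8, Kxb8, Kc7, Kb7.
Black is in check but has 4 legal moves → neither.

neither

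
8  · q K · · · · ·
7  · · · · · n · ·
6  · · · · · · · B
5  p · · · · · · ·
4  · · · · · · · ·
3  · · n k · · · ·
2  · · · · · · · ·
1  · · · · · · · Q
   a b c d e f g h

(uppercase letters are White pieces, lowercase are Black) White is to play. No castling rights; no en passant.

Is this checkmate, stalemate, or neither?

neither

White to move; white king on c8.
In check: yes, from the black queen on b8.
Legal moves for White: Kxb8, Kd7.
White is in check but has 2 legal moves → neither.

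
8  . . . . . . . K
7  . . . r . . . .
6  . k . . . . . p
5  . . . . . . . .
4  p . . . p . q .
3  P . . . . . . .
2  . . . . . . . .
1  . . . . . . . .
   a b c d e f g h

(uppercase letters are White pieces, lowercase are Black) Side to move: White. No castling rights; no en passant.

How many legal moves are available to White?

White to move; king on h8.
In check: no.
Legal moves: none.
Count: 0.

0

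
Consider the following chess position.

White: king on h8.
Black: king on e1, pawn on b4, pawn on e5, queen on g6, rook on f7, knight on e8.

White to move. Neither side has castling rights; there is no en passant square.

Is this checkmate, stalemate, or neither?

White to move; white king on h8.
In check: no.
King squares — g7: attacked by Qg6; h7: attacked by Qg6; g8: attacked by Qg6.
Legal moves for White: none.
Not in check and no legal moves → stalemate.

stalemate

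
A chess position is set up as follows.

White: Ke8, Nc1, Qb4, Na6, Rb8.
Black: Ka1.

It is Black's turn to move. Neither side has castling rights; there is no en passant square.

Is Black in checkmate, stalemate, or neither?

Black to move; black king on a1.
In check: no.
King squares — b1: attacked by Qb4; a2: attacked by Nc1; b2: attacked by Qb4.
Legal moves for Black: none.
Not in check and no legal moves → stalemate.

stalemate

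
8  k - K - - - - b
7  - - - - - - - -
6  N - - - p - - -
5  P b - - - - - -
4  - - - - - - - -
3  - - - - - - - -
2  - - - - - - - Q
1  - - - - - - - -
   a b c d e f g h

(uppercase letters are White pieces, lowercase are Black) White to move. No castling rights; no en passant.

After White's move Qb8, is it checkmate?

yes

After Qb8: black king on a8; in check: yes, from the white queen on b8.
King squares — a7: attacked by Qb8; b7: attacked by Qb8; b8: attacked by Na6.
Black has no legal moves → checkmate.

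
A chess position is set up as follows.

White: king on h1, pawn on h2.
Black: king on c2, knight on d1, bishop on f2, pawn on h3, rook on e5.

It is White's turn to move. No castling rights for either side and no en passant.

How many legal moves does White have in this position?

White to move; king on h1.
In check: no.
Legal moves: none.
Count: 0.

0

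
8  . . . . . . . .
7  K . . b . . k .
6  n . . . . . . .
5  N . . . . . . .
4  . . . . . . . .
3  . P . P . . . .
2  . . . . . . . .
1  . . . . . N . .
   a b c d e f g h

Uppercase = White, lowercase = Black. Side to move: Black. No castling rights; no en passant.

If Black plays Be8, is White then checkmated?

After Be8: white king on a7; in check: no.
White is not in check, so this cannot be checkmate.

no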